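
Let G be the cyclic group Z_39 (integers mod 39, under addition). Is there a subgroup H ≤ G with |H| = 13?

Yes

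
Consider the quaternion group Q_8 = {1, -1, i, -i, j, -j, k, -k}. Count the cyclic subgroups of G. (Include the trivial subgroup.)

5

A cyclic subgroup of order d is generated by each of its φ(d) elements of order d, so the cyclic subgroups of order d number (#elements of order d)/φ(d).
Cyclic subgroups by order — order 1: 1; order 2: 1; order 4: 3.
Total: 5.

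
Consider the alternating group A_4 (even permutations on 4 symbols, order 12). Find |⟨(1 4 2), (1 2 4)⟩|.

|⟨(1 4 2)⟩| = 3 and |⟨(1 2 4)⟩| = 3, so |H| is a multiple of lcm(3, 3) = 3 and divides |G| = 12.
Closing under the operation: H = {e, (1 2 4), (1 4 2)}, so |H| = 3.

3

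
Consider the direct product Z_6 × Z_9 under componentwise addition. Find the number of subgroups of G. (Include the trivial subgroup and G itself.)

|G| = 54, so by Lagrange every subgroup order divides 54. Divisors: 1, 2, 3, 6, 9, 18, 27, 54.
Subgroups by order — order 1: 1; order 2: 1; order 3: 4; order 6: 4; order 9: 4; order 18: 4; order 27: 1; order 54: 1.
Total: 1 + 1 + 4 + 4 + 4 + 4 + 1 + 1 = 20.

20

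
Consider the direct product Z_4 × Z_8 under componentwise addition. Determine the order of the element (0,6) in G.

4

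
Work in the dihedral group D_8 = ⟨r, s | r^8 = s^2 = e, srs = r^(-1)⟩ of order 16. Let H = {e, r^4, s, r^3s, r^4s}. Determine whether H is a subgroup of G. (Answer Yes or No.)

No

|H| = 5 does not divide |G| = 16, so by Lagrange H is not a subgroup.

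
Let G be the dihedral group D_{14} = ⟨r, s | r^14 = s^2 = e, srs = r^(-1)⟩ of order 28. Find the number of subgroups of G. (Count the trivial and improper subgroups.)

28

|G| = 28, so by Lagrange every subgroup order divides 28. Divisors: 1, 2, 4, 7, 14, 28.
Subgroups by order — order 1: 1; order 2: 15; order 4: 7; order 7: 1; order 14: 3; order 28: 1.
Total: 1 + 15 + 7 + 1 + 3 + 1 = 28.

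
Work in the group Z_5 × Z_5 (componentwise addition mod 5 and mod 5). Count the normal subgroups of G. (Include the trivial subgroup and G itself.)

8

G is abelian, so every subgroup is normal.
G has 8 subgroups in total, hence 8 normal subgroups.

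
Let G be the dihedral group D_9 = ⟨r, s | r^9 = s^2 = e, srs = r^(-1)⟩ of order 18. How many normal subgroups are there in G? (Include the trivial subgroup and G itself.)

G has 16 subgroups. Checking conjugation-invariance by order — order 1: 1/1 normal; order 2: 0/9 normal; order 3: 1/1 normal; order 6: 0/3 normal; order 9: 1/1 normal; order 18: 1/1 normal.
Total normal subgroups: 4.

4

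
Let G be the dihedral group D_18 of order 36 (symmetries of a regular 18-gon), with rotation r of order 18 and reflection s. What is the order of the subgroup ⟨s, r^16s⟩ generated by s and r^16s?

|⟨s⟩| = 2 and |⟨r^16s⟩| = 2, so |H| is a multiple of lcm(2, 2) = 2 and divides |G| = 36.
Closing under the operation: H = {e, r^2, r^4, r^6, r^8, r^10, r^12, r^14, r^16, s, r^2s, r^4s, r^6s, r^8s, r^10s, r^12s, r^14s, r^16s}, so |H| = 18.

18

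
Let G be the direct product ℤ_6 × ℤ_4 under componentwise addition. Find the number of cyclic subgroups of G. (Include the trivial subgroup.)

Each element a generates a cyclic subgroup ⟨a⟩; distinct elements may generate the same one (a cyclic group of order d has φ(d) generators).
Cyclic subgroups by order — order 1: 1; order 2: 3; order 3: 1; order 4: 2; order 6: 3; order 12: 2.
Total: 12.

12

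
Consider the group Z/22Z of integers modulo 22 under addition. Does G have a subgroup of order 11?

Yes

11 | 22. A subgroup of order 11 is {0, 2, 4, 6, 8, 10, 12, 14, 16, 18, 20}.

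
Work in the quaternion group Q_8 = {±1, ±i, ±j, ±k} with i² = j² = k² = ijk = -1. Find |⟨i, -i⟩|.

4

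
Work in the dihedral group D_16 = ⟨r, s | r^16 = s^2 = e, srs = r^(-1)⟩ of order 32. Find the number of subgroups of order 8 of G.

5

|G| = 32 and 8 | 32, so subgroups of order 8 are possible by Lagrange.
The subgroups of order 8 are: {e, r^2, r^4, r^6, r^8, r^10, r^12, r^14}; {e, r^4, r^8, r^12, r^2s, r^6s, r^10s, r^14s}; {e, r^4, r^8, r^12, r^3s, r^7s, r^11s, r^15s}; {e, r^4, r^8, r^12, s, r^4s, r^8s, r^12s}; … (5 in all).
So G has 5 subgroups of order 8.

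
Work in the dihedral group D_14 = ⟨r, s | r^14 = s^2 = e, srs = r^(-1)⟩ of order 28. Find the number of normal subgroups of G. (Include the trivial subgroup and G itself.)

G has 28 subgroups. Checking conjugation-invariance by order — order 1: 1/1 normal; order 2: 1/15 normal; order 4: 0/7 normal; order 7: 1/1 normal; order 14: 3/3 normal; order 28: 1/1 normal.
Total normal subgroups: 7.

7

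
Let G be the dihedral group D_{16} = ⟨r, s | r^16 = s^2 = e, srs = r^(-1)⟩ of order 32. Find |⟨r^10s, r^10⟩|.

|⟨r^10s⟩| = 2 and |⟨r^10⟩| = 8, so |H| is a multiple of lcm(2, 8) = 8 and divides |G| = 32.
Closing under the operation: H = {e, r^2, r^4, r^6, r^8, r^10, r^12, r^14, s, r^2s, r^4s, r^6s, r^8s, r^10s, r^12s, r^14s}, so |H| = 16.

16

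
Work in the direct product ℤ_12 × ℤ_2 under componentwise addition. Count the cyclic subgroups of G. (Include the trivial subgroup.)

Each element a generates a cyclic subgroup ⟨a⟩; distinct elements may generate the same one (a cyclic group of order d has φ(d) generators).
Cyclic subgroups by order — order 1: 1; order 2: 3; order 3: 1; order 4: 2; order 6: 3; order 12: 2.
Total: 12.

12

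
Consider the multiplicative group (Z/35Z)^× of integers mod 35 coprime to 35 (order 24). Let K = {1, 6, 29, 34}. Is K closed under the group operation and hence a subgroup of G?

Yes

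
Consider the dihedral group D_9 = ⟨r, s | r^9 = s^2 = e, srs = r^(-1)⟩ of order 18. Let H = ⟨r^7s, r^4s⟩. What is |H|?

6

|⟨r^7s⟩| = 2 and |⟨r^4s⟩| = 2, so |H| is a multiple of lcm(2, 2) = 2 and divides |G| = 18.
Closing under the operation: H = {e, r^3, r^6, rs, r^4s, r^7s}, so |H| = 6.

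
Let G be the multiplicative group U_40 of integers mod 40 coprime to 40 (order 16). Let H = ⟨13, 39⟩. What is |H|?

|⟨13⟩| = 4 and |⟨39⟩| = 2, so |H| is a multiple of lcm(4, 2) = 4 and divides |G| = 16.
Closing under the operation: H = {1, 3, 9, 13, 27, 31, 37, 39}, so |H| = 8.

8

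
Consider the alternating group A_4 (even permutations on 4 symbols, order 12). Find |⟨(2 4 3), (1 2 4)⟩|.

|⟨(2 4 3)⟩| = 3 and |⟨(1 2 4)⟩| = 3, so |H| is a multiple of lcm(3, 3) = 3 and divides |G| = 12.
Closing {(2 4 3), (1 2 4)} under the group operation gives all of G, so |H| = 12.

12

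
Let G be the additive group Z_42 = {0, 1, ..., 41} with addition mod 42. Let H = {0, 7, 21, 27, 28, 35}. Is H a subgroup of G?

27 ∈ H but its inverse 15 ∉ H, so H is not a subgroup.

No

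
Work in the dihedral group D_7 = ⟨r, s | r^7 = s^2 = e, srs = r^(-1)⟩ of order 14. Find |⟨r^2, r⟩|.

|⟨r^2⟩| = 7 and |⟨r⟩| = 7, so |H| is a multiple of lcm(7, 7) = 7 and divides |G| = 14.
Closing under the operation: H = {e, r, r^2, r^3, r^4, r^5, r^6}, so |H| = 7.

7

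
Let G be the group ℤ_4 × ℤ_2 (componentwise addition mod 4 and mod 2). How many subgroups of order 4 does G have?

3

|G| = 8 and 4 | 8, so subgroups of order 4 are possible by Lagrange.
The subgroups of order 4 are: {(0,0), (0,1), (2,0), (2,1)}; {(0,0), (1,0), (2,0), (3,0)}; {(0,0), (1,1), (2,0), (3,1)}.
So G has 3 subgroups of order 4.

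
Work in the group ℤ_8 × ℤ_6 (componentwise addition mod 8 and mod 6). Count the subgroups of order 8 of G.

3

|G| = 48 and 8 | 48, so subgroups of order 8 are possible by Lagrange.
The subgroups of order 8 are: {(0,0), (0,3), (2,0), (2,3), (4,0), (4,3), (6,0), (6,3)}; {(0,0), (1,0), (2,0), (3,0), (4,0), (5,0), (6,0), (7,0)}; {(0,0), (1,3), (2,0), (3,3), (4,0), (5,3), (6,0), (7,3)}.
So G has 3 subgroups of order 8.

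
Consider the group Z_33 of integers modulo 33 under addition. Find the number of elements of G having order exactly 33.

20

In a cyclic group of order 33, the number of elements of order d (for d | 33) is φ(d).
φ(33) = 20.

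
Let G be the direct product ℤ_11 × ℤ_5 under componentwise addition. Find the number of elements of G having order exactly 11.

An element (a,b) has order lcm(ord(a), ord(b)); count pairs with lcm equal to 11.
Enumerating gives 10 such elements.

10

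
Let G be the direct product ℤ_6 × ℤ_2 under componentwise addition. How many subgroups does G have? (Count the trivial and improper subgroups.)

|G| = 12, so by Lagrange every subgroup order divides 12. Divisors: 1, 2, 3, 4, 6, 12.
Subgroups by order — order 1: 1; order 2: 3; order 3: 1; order 4: 1; order 6: 3; order 12: 1.
Total: 1 + 3 + 1 + 1 + 3 + 1 = 10.

10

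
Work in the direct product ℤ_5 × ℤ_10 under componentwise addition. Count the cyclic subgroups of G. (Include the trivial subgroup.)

14

A cyclic subgroup of order d is generated by each of its φ(d) elements of order d, so the cyclic subgroups of order d number (#elements of order d)/φ(d).
Cyclic subgroups by order — order 1: 1; order 2: 1; order 5: 6; order 10: 6.
Total: 14.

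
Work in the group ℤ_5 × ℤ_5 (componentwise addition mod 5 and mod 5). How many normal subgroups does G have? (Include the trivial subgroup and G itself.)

8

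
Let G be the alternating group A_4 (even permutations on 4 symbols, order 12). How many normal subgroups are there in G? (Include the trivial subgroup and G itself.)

G has 10 subgroups. Checking conjugation-invariance by order — order 1: 1/1 normal; order 2: 0/3 normal; order 3: 0/4 normal; order 4: 1/1 normal; order 12: 1/1 normal.
Total normal subgroups: 3.

3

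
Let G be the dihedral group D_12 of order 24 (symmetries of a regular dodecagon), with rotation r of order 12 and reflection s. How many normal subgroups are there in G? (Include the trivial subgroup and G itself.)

9

G has 34 subgroups. Checking conjugation-invariance by order — order 1: 1/1 normal; order 2: 1/13 normal; order 3: 1/1 normal; order 4: 1/7 normal; order 6: 1/5 normal; order 8: 0/3 normal; order 12: 3/3 normal; order 24: 1/1 normal.
Total normal subgroups: 9.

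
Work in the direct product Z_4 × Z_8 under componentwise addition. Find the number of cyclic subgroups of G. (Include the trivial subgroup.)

A cyclic subgroup of order d is generated by each of its φ(d) elements of order d, so the cyclic subgroups of order d number (#elements of order d)/φ(d).
Cyclic subgroups by order — order 1: 1; order 2: 3; order 4: 6; order 8: 4.
Total: 14.

14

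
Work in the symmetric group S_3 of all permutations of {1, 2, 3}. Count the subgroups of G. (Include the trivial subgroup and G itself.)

6

|G| = 6, so by Lagrange every subgroup order divides 6. Divisors: 1, 2, 3, 6.
Subgroups by order — order 1: 1; order 2: 3; order 3: 1; order 6: 1.
Total: 1 + 3 + 1 + 1 = 6.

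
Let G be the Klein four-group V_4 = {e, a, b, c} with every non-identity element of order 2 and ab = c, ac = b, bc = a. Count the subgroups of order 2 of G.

3

|G| = 4 and 2 | 4, so subgroups of order 2 are possible by Lagrange.
The subgroups of order 2 are: {e, a}; {e, b}; {e, c}.
So G has 3 subgroups of order 2.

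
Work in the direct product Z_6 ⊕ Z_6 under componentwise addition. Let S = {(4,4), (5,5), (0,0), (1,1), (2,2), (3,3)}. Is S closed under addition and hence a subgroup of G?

Yes

|S| = 6 divides |G| = 36, consistent with Lagrange.
S contains the identity, every element's inverse is in S, and S is closed under +: it is a subgroup.
In fact S = ⟨(5,5)⟩.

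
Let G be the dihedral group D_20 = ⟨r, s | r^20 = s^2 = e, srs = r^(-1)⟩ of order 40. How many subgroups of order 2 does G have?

21

|G| = 40 and 2 | 40, so subgroups of order 2 are possible by Lagrange.
The subgroups of order 2 are: {e, r^10}; {e, r^10s}; {e, r^11s}; {e, r^12s}; … (21 in all).
So G has 21 subgroups of order 2.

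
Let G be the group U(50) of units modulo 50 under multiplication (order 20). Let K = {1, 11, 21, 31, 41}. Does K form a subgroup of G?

Yes

|K| = 5 divides |G| = 20, consistent with Lagrange.
K contains the identity, every element's inverse is in K, and K is closed under ·: it is a subgroup.
In fact K = ⟨21⟩.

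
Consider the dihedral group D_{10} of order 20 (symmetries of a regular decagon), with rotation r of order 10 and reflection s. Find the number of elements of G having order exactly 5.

4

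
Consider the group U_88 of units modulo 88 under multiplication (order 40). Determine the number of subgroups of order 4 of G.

7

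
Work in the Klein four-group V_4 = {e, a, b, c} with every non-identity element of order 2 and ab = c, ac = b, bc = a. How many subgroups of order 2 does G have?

3

|G| = 4 and 2 | 4, so subgroups of order 2 are possible by Lagrange.
The subgroups of order 2 are: {e, a}; {e, b}; {e, c}.
So G has 3 subgroups of order 2.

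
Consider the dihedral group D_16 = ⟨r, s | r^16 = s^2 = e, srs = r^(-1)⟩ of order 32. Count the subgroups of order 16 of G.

|G| = 32 and 16 | 32, so subgroups of order 16 are possible by Lagrange.
The subgroups of order 16 are: {e, r, r^2, r^3, r^4, r^5, r^6, r^7, r^8, r^9, r^10, r^11, r^12, r^13, r^14, r^15}; {e, r^2, r^4, r^6, r^8, r^10, r^12, r^14, s, r^2s, r^4s, r^6s, r^8s, r^10s, r^12s, r^14s}; {e, r^2, r^4, r^6, r^8, r^10, r^12, r^14, rs, r^3s, r^5s, r^7s, r^9s, r^11s, r^13s, r^15s}.
So G has 3 subgroups of order 16.

3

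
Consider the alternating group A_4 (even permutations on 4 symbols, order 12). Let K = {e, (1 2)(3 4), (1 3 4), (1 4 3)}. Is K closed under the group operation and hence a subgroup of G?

No

Closure fails: (1 4 3) ∘ (1 2)(3 4) = (1 2 4) ∉ K. So K is not a subgroup.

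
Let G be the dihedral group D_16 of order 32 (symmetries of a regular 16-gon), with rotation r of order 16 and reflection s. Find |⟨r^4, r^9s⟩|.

|⟨r^4⟩| = 4 and |⟨r^9s⟩| = 2, so |H| is a multiple of lcm(4, 2) = 4 and divides |G| = 32.
Closing under the operation: H = {e, r^4, r^8, r^12, rs, r^5s, r^9s, r^13s}, so |H| = 8.

8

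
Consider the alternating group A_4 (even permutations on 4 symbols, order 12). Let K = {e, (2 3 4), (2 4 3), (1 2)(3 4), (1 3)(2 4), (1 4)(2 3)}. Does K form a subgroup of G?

No

Closure fails: (2 4 3) ∘ (1 2)(3 4) = (1 4 2) ∉ K. So K is not a subgroup.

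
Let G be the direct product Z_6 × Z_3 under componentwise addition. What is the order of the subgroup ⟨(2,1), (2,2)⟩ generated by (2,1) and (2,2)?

|⟨(2,1)⟩| = 3 and |⟨(2,2)⟩| = 3, so |H| is a multiple of lcm(3, 3) = 3 and divides |G| = 18.
Closing under the operation: H = {(0,0), (0,1), (0,2), (2,0), (2,1), (2,2), (4,0), (4,1), (4,2)}, so |H| = 9.

9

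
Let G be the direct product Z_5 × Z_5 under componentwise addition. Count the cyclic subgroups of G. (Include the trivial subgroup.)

7

Group the elements of G by the cyclic subgroup they generate; each cyclic subgroup of order d accounts for φ(d) elements.
Cyclic subgroups by order — order 1: 1; order 5: 6.
Total: 7.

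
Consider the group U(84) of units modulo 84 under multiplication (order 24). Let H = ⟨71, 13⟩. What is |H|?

|⟨71⟩| = 2 and |⟨13⟩| = 2, so |H| is a multiple of lcm(2, 2) = 2 and divides |G| = 24.
Closing under the operation: H = {1, 13, 71, 83}, so |H| = 4.

4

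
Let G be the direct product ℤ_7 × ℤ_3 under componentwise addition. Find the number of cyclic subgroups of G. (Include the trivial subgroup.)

4

Each element a generates a cyclic subgroup ⟨a⟩; distinct elements may generate the same one (a cyclic group of order d has φ(d) generators).
Cyclic subgroups by order — order 1: 1; order 3: 1; order 7: 1; order 21: 1.
Total: 4.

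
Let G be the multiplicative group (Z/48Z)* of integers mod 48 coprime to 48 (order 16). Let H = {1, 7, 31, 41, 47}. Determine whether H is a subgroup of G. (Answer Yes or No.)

|H| = 5 does not divide |G| = 16, so by Lagrange H is not a subgroup.

No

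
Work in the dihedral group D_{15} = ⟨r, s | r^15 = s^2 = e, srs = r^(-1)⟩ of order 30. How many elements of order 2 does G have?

Enumerating element orders in G gives 15 elements of order 2.

15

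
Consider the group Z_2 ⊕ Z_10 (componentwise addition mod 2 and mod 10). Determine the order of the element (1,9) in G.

The order of (1,9) in Z_2 × Z_10 is lcm(ord(1) in Z_2, ord(9) in Z_10).
ord(1) = 2 and ord(9) = 10, so |⟨(1,9)⟩| = lcm(2, 10) = 10.

10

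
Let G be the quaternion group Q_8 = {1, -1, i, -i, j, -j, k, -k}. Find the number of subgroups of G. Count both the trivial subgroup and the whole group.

6

|G| = 8, so by Lagrange every subgroup order divides 8. Divisors: 1, 2, 4, 8.
Subgroups by order — order 1: 1; order 2: 1; order 4: 3; order 8: 1.
Total: 1 + 1 + 3 + 1 = 6.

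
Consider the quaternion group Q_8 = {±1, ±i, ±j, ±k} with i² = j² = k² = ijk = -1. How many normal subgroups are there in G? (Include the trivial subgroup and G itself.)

G has 6 subgroups. Checking conjugation-invariance by order — order 1: 1/1 normal; order 2: 1/1 normal; order 4: 3/3 normal; order 8: 1/1 normal.
Total normal subgroups: 6.

6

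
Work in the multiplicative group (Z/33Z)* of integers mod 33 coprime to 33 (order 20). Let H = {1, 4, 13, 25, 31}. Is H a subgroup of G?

No

13 ∈ H but its inverse 28 ∉ H, so H is not a subgroup.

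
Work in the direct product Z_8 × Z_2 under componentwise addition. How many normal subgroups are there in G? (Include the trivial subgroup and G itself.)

G is abelian, so every subgroup is normal.
G has 11 subgroups in total, hence 11 normal subgroups.

11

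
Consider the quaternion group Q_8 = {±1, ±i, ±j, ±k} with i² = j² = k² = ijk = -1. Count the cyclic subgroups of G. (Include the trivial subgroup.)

5

A cyclic subgroup of order d is generated by each of its φ(d) elements of order d, so the cyclic subgroups of order d number (#elements of order d)/φ(d).
Cyclic subgroups by order — order 1: 1; order 2: 1; order 4: 3.
Total: 5.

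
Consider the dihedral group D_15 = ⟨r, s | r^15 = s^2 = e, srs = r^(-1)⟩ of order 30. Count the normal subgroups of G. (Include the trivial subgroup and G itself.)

5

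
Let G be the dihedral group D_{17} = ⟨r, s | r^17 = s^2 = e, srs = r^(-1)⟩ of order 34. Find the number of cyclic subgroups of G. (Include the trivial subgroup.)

Group the elements of G by the cyclic subgroup they generate; each cyclic subgroup of order d accounts for φ(d) elements.
Cyclic subgroups by order — order 1: 1; order 2: 17; order 17: 1.
Total: 19.

19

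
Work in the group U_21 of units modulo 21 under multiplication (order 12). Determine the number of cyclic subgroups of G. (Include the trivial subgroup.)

A cyclic subgroup of order d is generated by each of its φ(d) elements of order d, so the cyclic subgroups of order d number (#elements of order d)/φ(d).
Cyclic subgroups by order — order 1: 1; order 2: 3; order 3: 1; order 6: 3.
Total: 8.

8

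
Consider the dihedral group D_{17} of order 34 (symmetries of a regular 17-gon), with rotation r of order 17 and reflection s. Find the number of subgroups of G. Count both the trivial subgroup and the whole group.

|G| = 34, so by Lagrange every subgroup order divides 34. Divisors: 1, 2, 17, 34.
Subgroups by order — order 1: 1; order 2: 17; order 17: 1; order 34: 1.
Total: 1 + 17 + 1 + 1 = 20.

20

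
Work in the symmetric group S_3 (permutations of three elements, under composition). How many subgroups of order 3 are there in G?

1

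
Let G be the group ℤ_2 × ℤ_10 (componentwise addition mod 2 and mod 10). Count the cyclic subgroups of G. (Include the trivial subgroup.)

8

Group the elements of G by the cyclic subgroup they generate; each cyclic subgroup of order d accounts for φ(d) elements.
Cyclic subgroups by order — order 1: 1; order 2: 3; order 5: 1; order 10: 3.
Total: 8.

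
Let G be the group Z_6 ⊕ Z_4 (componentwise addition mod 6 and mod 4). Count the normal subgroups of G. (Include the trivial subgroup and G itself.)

G is abelian, so every subgroup is normal.
G has 16 subgroups in total, hence 16 normal subgroups.

16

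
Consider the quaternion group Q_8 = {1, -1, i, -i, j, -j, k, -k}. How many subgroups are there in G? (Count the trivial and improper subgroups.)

6

|G| = 8, so by Lagrange every subgroup order divides 8. Divisors: 1, 2, 4, 8.
Subgroups by order — order 1: 1; order 2: 1; order 4: 3; order 8: 1.
Total: 1 + 1 + 3 + 1 = 6.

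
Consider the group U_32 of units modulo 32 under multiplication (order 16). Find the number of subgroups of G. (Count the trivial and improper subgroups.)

11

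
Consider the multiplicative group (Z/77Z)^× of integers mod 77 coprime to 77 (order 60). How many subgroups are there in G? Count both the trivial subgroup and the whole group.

|G| = 60, so by Lagrange every subgroup order divides 60. Divisors: 1, 2, 3, 4, 5, 6, 10, 12, 15, 20, 30, 60.
Subgroups by order — order 1: 1; order 2: 3; order 3: 1; order 4: 1; order 5: 1; order 6: 3; order 10: 3; order 12: 1; order 15: 1; order 20: 1; order 30: 3; order 60: 1.
Total: 1 + 3 + 1 + 1 + 1 + 3 + 3 + 1 + 1 + 1 + 3 + 1 = 20.

20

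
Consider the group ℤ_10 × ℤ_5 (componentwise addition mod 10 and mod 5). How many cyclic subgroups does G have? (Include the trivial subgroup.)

Each element a generates a cyclic subgroup ⟨a⟩; distinct elements may generate the same one (a cyclic group of order d has φ(d) generators).
Cyclic subgroups by order — order 1: 1; order 2: 1; order 5: 6; order 10: 6.
Total: 14.

14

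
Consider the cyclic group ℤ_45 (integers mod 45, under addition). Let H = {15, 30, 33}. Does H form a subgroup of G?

The identity 0 ∉ H, so H is not a subgroup.

No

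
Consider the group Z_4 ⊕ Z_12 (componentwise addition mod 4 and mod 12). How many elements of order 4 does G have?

12

An element (a,b) has order lcm(ord(a), ord(b)); count pairs with lcm equal to 4.
Enumerating gives 12 such elements.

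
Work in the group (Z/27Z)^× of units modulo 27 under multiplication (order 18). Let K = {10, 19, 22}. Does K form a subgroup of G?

No

The identity 1 ∉ K, so K is not a subgroup.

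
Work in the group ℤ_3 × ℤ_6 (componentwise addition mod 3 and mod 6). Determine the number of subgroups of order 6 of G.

4

|G| = 18 and 6 | 18, so subgroups of order 6 are possible by Lagrange.
The subgroups of order 6 are: {(0,0), (0,1), (0,2), (0,3), (0,4), (0,5)}; {(0,0), (0,3), (1,0), (1,3), (2,0), (2,3)}; {(0,0), (0,3), (1,1), (1,4), (2,2), (2,5)}; {(0,0), (0,3), (1,2), (1,5), (2,1), (2,4)}.
So G has 4 subgroups of order 6.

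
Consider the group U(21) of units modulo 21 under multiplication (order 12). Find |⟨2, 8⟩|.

6

|⟨2⟩| = 6 and |⟨8⟩| = 2, so |H| is a multiple of lcm(6, 2) = 6 and divides |G| = 12.
Closing under the operation: H = {1, 2, 4, 8, 11, 16}, so |H| = 6.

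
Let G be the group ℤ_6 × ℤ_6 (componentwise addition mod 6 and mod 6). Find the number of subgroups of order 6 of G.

12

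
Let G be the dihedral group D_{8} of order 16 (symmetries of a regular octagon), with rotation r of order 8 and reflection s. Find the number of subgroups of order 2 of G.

9

|G| = 16 and 2 | 16, so subgroups of order 2 are possible by Lagrange.
The subgroups of order 2 are: {e, r^2s}; {e, r^3s}; {e, r^4}; {e, r^4s}; … (9 in all).
So G has 9 subgroups of order 2.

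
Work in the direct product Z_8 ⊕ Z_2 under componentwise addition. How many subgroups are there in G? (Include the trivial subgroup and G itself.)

11

|G| = 16, so by Lagrange every subgroup order divides 16. Divisors: 1, 2, 4, 8, 16.
Subgroups by order — order 1: 1; order 2: 3; order 4: 3; order 8: 3; order 16: 1.
Total: 1 + 3 + 3 + 3 + 1 = 11.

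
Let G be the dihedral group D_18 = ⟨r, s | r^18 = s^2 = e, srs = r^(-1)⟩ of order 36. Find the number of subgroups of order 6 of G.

|G| = 36 and 6 | 36, so subgroups of order 6 are possible by Lagrange.
The subgroups of order 6 are: {e, r^6, r^12, r^4s, r^10s, r^16s}; {e, r^6, r^12, r^5s, r^11s, r^17s}; {e, r^6, r^12, s, r^6s, r^12s}; {e, r^6, r^12, rs, r^7s, r^13s}; … (7 in all).
So G has 7 subgroups of order 6.

7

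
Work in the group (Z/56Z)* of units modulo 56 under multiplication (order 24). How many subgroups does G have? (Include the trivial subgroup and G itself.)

32

|G| = 24, so by Lagrange every subgroup order divides 24. Divisors: 1, 2, 3, 4, 6, 8, 12, 24.
Subgroups by order — order 1: 1; order 2: 7; order 3: 1; order 4: 7; order 6: 7; order 8: 1; order 12: 7; order 24: 1.
Total: 1 + 7 + 1 + 7 + 7 + 1 + 7 + 1 = 32.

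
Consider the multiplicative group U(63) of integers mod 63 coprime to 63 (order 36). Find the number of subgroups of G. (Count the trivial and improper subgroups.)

30

|G| = 36, so by Lagrange every subgroup order divides 36. Divisors: 1, 2, 3, 4, 6, 9, 12, 18, 36.
Subgroups by order — order 1: 1; order 2: 3; order 3: 4; order 4: 1; order 6: 12; order 9: 1; order 12: 4; order 18: 3; order 36: 1.
Total: 1 + 3 + 4 + 1 + 12 + 1 + 4 + 3 + 1 = 30.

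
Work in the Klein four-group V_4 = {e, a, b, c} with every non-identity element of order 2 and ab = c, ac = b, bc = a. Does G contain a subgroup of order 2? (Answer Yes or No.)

2 | 4. A subgroup of order 2 is {e, a}.

Yes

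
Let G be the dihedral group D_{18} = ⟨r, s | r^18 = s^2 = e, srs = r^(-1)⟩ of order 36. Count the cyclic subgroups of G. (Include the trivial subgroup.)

24

A cyclic subgroup of order d is generated by each of its φ(d) elements of order d, so the cyclic subgroups of order d number (#elements of order d)/φ(d).
Cyclic subgroups by order — order 1: 1; order 2: 19; order 3: 1; order 6: 1; order 9: 1; order 18: 1.
Total: 24.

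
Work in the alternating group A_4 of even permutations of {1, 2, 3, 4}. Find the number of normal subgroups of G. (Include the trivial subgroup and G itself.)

G has 10 subgroups. Checking conjugation-invariance by order — order 1: 1/1 normal; order 2: 0/3 normal; order 3: 0/4 normal; order 4: 1/1 normal; order 12: 1/1 normal.
Total normal subgroups: 3.

3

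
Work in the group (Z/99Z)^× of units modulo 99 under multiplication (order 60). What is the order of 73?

Compute successive powers of 73 mod 99: 73, 82, 46, 91, 10, 37, 28, 64, …; 73^10 ≡ 1 (mod 99).
So |⟨73⟩| = 10.

10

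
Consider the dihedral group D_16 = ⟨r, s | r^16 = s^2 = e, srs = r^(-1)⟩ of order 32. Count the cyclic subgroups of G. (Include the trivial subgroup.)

Each element a generates a cyclic subgroup ⟨a⟩; distinct elements may generate the same one (a cyclic group of order d has φ(d) generators).
Cyclic subgroups by order — order 1: 1; order 2: 17; order 4: 1; order 8: 1; order 16: 1.
Total: 21.

21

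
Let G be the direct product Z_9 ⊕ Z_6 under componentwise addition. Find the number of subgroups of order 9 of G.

4

|G| = 54 and 9 | 54, so subgroups of order 9 are possible by Lagrange.
The subgroups of order 9 are: {(0,0), (0,2), (0,4), (3,0), (3,2), (3,4), (6,0), (6,2), (6,4)}; {(0,0), (1,0), (2,0), (3,0), (4,0), (5,0), (6,0), (7,0), (8,0)}; {(0,0), (1,2), (2,4), (3,0), (4,2), (5,4), (6,0), (7,2), (8,4)}; {(0,0), (1,4), (2,2), (3,0), (4,4), (5,2), (6,0), (7,4), (8,2)}.
So G has 4 subgroups of order 9.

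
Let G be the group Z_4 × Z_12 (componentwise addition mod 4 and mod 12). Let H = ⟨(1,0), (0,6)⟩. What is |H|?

|⟨(1,0)⟩| = 4 and |⟨(0,6)⟩| = 2, so |H| is a multiple of lcm(4, 2) = 4 and divides |G| = 48.
Closing under the operation: H = {(0,0), (0,6), (1,0), (1,6), (2,0), (2,6), (3,0), (3,6)}, so |H| = 8.

8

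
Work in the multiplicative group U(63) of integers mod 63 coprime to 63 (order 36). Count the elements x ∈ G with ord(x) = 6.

24

Enumerating element orders in G gives 24 elements of order 6.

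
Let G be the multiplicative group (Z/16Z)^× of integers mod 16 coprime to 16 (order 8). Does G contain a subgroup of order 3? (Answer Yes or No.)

No

3 does not divide |G| = 8, so by Lagrange no subgroup of order 3 exists.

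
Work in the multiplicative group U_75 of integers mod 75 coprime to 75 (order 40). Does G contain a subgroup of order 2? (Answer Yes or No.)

Yes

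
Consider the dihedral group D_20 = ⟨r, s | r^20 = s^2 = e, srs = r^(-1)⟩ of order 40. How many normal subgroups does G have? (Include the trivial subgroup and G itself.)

9

G has 48 subgroups. Checking conjugation-invariance by order — order 1: 1/1 normal; order 2: 1/21 normal; order 4: 1/11 normal; order 5: 1/1 normal; order 8: 0/5 normal; order 10: 1/5 normal; order 20: 3/3 normal; order 40: 1/1 normal.
Total normal subgroups: 9.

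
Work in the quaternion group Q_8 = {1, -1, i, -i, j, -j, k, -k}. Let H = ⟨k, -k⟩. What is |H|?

4

|⟨k⟩| = 4 and |⟨-k⟩| = 4, so |H| is a multiple of lcm(4, 4) = 4 and divides |G| = 8.
Closing under the operation: H = {1, -1, k, -k}, so |H| = 4.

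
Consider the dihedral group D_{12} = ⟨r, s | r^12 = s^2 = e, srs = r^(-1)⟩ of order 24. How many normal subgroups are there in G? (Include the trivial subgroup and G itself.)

9

G has 34 subgroups. Checking conjugation-invariance by order — order 1: 1/1 normal; order 2: 1/13 normal; order 3: 1/1 normal; order 4: 1/7 normal; order 6: 1/5 normal; order 8: 0/3 normal; order 12: 3/3 normal; order 24: 1/1 normal.
Total normal subgroups: 9.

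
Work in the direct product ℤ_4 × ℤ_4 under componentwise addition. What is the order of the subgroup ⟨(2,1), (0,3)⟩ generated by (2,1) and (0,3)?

|⟨(2,1)⟩| = 4 and |⟨(0,3)⟩| = 4, so |H| is a multiple of lcm(4, 4) = 4 and divides |G| = 16.
Closing under the operation: H = {(0,0), (0,1), (0,2), (0,3), (2,0), (2,1), (2,2), (2,3)}, so |H| = 8.

8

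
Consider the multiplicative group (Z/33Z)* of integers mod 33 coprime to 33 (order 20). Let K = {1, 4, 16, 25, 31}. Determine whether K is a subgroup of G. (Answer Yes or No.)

Yes

|K| = 5 divides |G| = 20, consistent with Lagrange.
K contains the identity, every element's inverse is in K, and K is closed under ·: it is a subgroup.
In fact K = ⟨16⟩.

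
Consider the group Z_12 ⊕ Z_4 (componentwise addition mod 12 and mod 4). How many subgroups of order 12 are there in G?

7

|G| = 48 and 12 | 48, so subgroups of order 12 are possible by Lagrange.
The subgroups of order 12 are: {(0,0), (0,1), (0,2), (0,3), (4,0), (4,1), (4,2), (4,3), (8,0), (8,1), (8,2), (8,3)}; {(0,0), (0,2), (2,0), (2,2), (4,0), (4,2), (6,0), (6,2), (8,0), (8,2), (10,0), (10,2)}; {(0,0), (0,2), (2,1), (2,3), (4,0), (4,2), (6,1), (6,3), (8,0), (8,2), (10,1), (10,3)}; {(0,0), (1,0), (2,0), (3,0), (4,0), (5,0), (6,0), (7,0), (8,0), (9,0), (10,0), (11,0)}; … (7 in all).
So G has 7 subgroups of order 12.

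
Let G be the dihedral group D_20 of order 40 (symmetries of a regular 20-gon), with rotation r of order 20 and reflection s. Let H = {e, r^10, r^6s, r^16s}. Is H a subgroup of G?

Yes

|H| = 4 divides |G| = 40, consistent with Lagrange.
H contains the identity, every element's inverse is in H, and H is closed under ·: it is a subgroup.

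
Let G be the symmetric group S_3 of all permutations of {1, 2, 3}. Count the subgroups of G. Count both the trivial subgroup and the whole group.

6

|G| = 6, so by Lagrange every subgroup order divides 6. Divisors: 1, 2, 3, 6.
Subgroups by order — order 1: 1; order 2: 3; order 3: 1; order 6: 1.
Total: 1 + 3 + 1 + 1 = 6.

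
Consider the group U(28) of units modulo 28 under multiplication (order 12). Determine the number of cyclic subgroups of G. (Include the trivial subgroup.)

8

A cyclic subgroup of order d is generated by each of its φ(d) elements of order d, so the cyclic subgroups of order d number (#elements of order d)/φ(d).
Cyclic subgroups by order — order 1: 1; order 2: 3; order 3: 1; order 6: 3.
Total: 8.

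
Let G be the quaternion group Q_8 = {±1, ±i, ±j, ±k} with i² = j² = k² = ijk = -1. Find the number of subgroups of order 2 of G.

1

|G| = 8 and 2 | 8, so subgroups of order 2 are possible by Lagrange.
The subgroups of order 2 are: {1, -1}.
So G has 1 subgroup of order 2.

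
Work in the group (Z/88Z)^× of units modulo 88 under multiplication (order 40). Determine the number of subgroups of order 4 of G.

|G| = 40 and 4 | 40, so subgroups of order 4 are possible by Lagrange.
The subgroups of order 4 are: {1, 21, 23, 43}; {1, 21, 45, 65}; {1, 21, 67, 87}; {1, 23, 45, 67}; … (7 in all).
So G has 7 subgroups of order 4.

7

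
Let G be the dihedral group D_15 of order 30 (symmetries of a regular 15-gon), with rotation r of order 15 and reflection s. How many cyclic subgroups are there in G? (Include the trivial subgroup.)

19

Group the elements of G by the cyclic subgroup they generate; each cyclic subgroup of order d accounts for φ(d) elements.
Cyclic subgroups by order — order 1: 1; order 2: 15; order 3: 1; order 5: 1; order 15: 1.
Total: 19.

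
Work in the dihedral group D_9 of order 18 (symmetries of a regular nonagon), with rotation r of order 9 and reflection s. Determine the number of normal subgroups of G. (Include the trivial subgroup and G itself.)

4

G has 16 subgroups. Checking conjugation-invariance by order — order 1: 1/1 normal; order 2: 0/9 normal; order 3: 1/1 normal; order 6: 0/3 normal; order 9: 1/1 normal; order 18: 1/1 normal.
Total normal subgroups: 4.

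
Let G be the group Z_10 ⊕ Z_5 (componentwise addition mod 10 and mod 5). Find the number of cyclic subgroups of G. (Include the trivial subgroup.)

14

Group the elements of G by the cyclic subgroup they generate; each cyclic subgroup of order d accounts for φ(d) elements.
Cyclic subgroups by order — order 1: 1; order 2: 1; order 5: 6; order 10: 6.
Total: 14.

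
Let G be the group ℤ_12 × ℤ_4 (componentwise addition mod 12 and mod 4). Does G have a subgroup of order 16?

16 | 48. A subgroup of order 16 is {(0,0), (0,1), (0,2), (0,3), (3,0), (3,1), (3,2), (3,3), (6,0), (6,1), (6,2), (6,3), (9,0), (9,1), (9,2), (9,3)}.

Yes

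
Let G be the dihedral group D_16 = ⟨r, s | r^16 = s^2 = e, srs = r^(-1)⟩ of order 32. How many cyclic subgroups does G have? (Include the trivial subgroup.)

21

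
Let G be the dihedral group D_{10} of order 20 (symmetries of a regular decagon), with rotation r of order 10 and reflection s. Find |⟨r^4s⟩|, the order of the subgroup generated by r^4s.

2

Computing powers of r^4s: the smallest k with (r^4s)^k = e is k = 2.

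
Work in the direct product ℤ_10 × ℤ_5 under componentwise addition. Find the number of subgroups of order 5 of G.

6

|G| = 50 and 5 | 50, so subgroups of order 5 are possible by Lagrange.
The subgroups of order 5 are: {(0,0), (0,1), (0,2), (0,3), (0,4)}; {(0,0), (2,0), (4,0), (6,0), (8,0)}; {(0,0), (2,1), (4,2), (6,3), (8,4)}; {(0,0), (2,2), (4,4), (6,1), (8,3)}; … (6 in all).
So G has 6 subgroups of order 5.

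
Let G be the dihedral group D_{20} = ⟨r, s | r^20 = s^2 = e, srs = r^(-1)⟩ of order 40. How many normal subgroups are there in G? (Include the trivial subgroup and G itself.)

G has 48 subgroups. Checking conjugation-invariance by order — order 1: 1/1 normal; order 2: 1/21 normal; order 4: 1/11 normal; order 5: 1/1 normal; order 8: 0/5 normal; order 10: 1/5 normal; order 20: 3/3 normal; order 40: 1/1 normal.
Total normal subgroups: 9.

9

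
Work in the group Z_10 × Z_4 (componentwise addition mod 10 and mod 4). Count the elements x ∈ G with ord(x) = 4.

4

An element (a,b) has order lcm(ord(a), ord(b)); count pairs with lcm equal to 4.
Enumerating gives 4 such elements.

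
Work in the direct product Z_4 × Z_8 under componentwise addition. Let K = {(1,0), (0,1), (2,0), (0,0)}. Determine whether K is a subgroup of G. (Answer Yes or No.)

No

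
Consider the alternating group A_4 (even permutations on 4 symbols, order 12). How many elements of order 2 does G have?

The elements of order 2 are: (1 2)(3 4), (1 3)(2 4), (1 4)(2 3).
That's 3.

3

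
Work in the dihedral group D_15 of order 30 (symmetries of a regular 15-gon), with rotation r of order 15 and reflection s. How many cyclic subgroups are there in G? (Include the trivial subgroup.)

Each element a generates a cyclic subgroup ⟨a⟩; distinct elements may generate the same one (a cyclic group of order d has φ(d) generators).
Cyclic subgroups by order — order 1: 1; order 2: 15; order 3: 1; order 5: 1; order 15: 1.
Total: 19.

19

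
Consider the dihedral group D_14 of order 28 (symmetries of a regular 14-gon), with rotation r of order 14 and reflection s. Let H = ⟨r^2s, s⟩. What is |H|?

14

|⟨r^2s⟩| = 2 and |⟨s⟩| = 2, so |H| is a multiple of lcm(2, 2) = 2 and divides |G| = 28.
Closing under the operation: H = {e, r^2, r^4, r^6, r^8, r^10, r^12, s, r^2s, r^4s, r^6s, r^8s, r^10s, r^12s}, so |H| = 14.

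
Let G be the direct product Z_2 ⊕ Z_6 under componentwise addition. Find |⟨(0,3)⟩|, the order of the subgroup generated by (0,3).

The order of (0,3) in Z_2 × Z_6 is lcm(ord(0) in Z_2, ord(3) in Z_6).
ord(0) = 1 and ord(3) = 2, so |⟨(0,3)⟩| = lcm(1, 2) = 2.

2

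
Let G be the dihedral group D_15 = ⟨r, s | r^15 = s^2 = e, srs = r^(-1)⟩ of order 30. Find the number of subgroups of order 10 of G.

|G| = 30 and 10 | 30, so subgroups of order 10 are possible by Lagrange.
The subgroups of order 10 are: {e, r^3, r^6, r^9, r^12, rs, r^4s, r^7s, r^10s, r^13s}; {e, r^3, r^6, r^9, r^12, r^2s, r^5s, r^8s, r^11s, r^14s}; {e, r^3, r^6, r^9, r^12, s, r^3s, r^6s, r^9s, r^12s}.
So G has 3 subgroups of order 10.

3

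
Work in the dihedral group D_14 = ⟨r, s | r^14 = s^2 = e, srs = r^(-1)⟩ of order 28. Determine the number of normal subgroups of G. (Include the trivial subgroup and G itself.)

7

G has 28 subgroups. Checking conjugation-invariance by order — order 1: 1/1 normal; order 2: 1/15 normal; order 4: 0/7 normal; order 7: 1/1 normal; order 14: 3/3 normal; order 28: 1/1 normal.
Total normal subgroups: 7.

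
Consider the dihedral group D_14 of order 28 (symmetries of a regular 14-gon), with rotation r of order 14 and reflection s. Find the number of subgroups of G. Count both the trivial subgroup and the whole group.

28

|G| = 28, so by Lagrange every subgroup order divides 28. Divisors: 1, 2, 4, 7, 14, 28.
Subgroups by order — order 1: 1; order 2: 15; order 4: 7; order 7: 1; order 14: 3; order 28: 1.
Total: 1 + 15 + 7 + 1 + 3 + 1 = 28.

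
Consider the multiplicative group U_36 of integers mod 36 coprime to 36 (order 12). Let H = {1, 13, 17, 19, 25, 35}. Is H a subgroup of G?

Closure fails: 17 · 25 = 29 ∉ H. So H is not a subgroup.

No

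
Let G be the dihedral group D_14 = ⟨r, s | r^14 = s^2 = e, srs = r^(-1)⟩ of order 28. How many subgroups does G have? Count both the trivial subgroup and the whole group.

|G| = 28, so by Lagrange every subgroup order divides 28. Divisors: 1, 2, 4, 7, 14, 28.
Subgroups by order — order 1: 1; order 2: 15; order 4: 7; order 7: 1; order 14: 3; order 28: 1.
Total: 1 + 15 + 7 + 1 + 3 + 1 = 28.

28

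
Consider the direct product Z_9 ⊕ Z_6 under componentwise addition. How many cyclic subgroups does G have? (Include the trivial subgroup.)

16

A cyclic subgroup of order d is generated by each of its φ(d) elements of order d, so the cyclic subgroups of order d number (#elements of order d)/φ(d).
Cyclic subgroups by order — order 1: 1; order 2: 1; order 3: 4; order 6: 4; order 9: 3; order 18: 3.
Total: 16.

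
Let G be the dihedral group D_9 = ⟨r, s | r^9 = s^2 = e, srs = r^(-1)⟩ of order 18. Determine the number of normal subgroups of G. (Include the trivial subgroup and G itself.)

4

G has 16 subgroups. Checking conjugation-invariance by order — order 1: 1/1 normal; order 2: 0/9 normal; order 3: 1/1 normal; order 6: 0/3 normal; order 9: 1/1 normal; order 18: 1/1 normal.
Total normal subgroups: 4.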